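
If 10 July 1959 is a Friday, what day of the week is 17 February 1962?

Saturday

July 10, 1959 → July 10, 1960: 366 days (1960 is a leap year).
July 10, 1960 → July 10, 1961: 365 days.
July 1961: 31 − 10 = 21 days remain.
Then August (31), September (30), October (31), November (30), December (31), January (31): 31 + 30 + 31 + 30 + 31 + 31 = 184 days.
February 1–17, 1962: 17 days (1962 is not a leap year).
Residual: 222 days.
Total: 953 days.
953 mod 7 = 1, so 1 day after Friday is Saturday.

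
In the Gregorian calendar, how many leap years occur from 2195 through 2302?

25

Years divisible by 4: 2196, 2200, …, 2300 — 27 in all.
Of these, 2200, 2300 are divisible by 100 but not 400, so not leap.
Leap years: 27 − 2 = 25.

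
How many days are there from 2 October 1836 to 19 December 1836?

78

October 1836: 31 − 2 = 29 days remain.
Then November (30): 30 days.
December 1–19, 1836: 19 days.
Total: 29 + 30 + 19 = 78 days.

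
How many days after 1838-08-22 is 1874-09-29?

From August 22, 1838 to August 22, 1874: 36 years, of which 9 contain a Feb 29 — 27×365 + 9×366 = 13149 days.
August 1874: 31 − 22 = 9 days remain.
September 1–29, 1874: 29 days.
Residual: 38 days.
Total: 13187 days.

13187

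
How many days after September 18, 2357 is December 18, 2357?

91

September 2357: 30 − 18 = 12 days remain.
Then October (31), November (30): 31 + 30 = 61 days.
December 1–18, 2357: 18 days.
Total: 12 + 61 + 18 = 91 days.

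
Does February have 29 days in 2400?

2400 is a leap year (divisible by 400).

Yes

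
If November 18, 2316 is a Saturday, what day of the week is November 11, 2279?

Count forward from the earlier date (November 11, 2279) to the later (November 18, 2316):
Day-of-year of November 11, 2279: 315.
Day-of-year of November 18, 2316: 323.
2279 has 365 days, so 365 − 315 = 50 days remain in 2279.
Full years 2280–2315: 28 common + 8 leap = 28×365 + 8×366 = 13148 days.
Total: 50 + 13148 + 323 = 13521 days.
13521 mod 7 = 4, so 4 days before Saturday is Tuesday.

Tuesday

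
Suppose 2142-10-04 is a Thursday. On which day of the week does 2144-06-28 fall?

Sunday

October 2142: 31 − 4 = 27 days remain.
Then 19 full months totalling 578 days.
June 1–28, 2144: 28 days.
Total: 27 + 578 + 28 = 633 days.
633 mod 7 = 3, so 3 days after Thursday is Sunday.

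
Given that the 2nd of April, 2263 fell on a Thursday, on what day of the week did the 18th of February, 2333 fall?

Day-of-year of April 2, 2263: 92.
Day-of-year of February 18, 2333: 49.
2263 has 365 days, so 365 − 92 = 273 days remain in 2263.
Full years 2264–2332: 52 common + 17 leap = 52×365 + 17×366 = 25202 days.
Total: 273 + 25202 + 49 = 25524 days.
25524 mod 7 = 2, so 2 days after Thursday is Saturday.

Saturday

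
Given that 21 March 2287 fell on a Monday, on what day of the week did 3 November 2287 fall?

March 2287: 31 − 21 = 10 days remain.
Then April (30), May (31), June (30), July (31), August (31), September (30), October (31): 30 + 31 + 30 + 31 + 31 + 30 + 31 = 214 days.
November 1–3, 2287: 3 days.
Total: 10 + 214 + 3 = 227 days.
227 mod 7 = 3, so 3 days after Monday is Thursday.

Thursday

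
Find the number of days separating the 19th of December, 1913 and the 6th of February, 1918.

1510

December 19, 1913 → December 19, 1914: 365 days.
December 19, 1914 → December 19, 1915: 365 days.
December 19, 1915 → December 19, 1916: 366 days (1916 is a leap year).
December 19, 1916 → December 19, 1917: 365 days.
December 1917: 31 − 19 = 12 days remain.
Then January (31): 31 days.
February 1–6, 1918: 6 days (1918 is not a leap year).
Residual: 49 days.
Total: 1510 days.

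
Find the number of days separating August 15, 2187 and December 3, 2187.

August 2187: 31 − 15 = 16 days remain.
Then September (30), October (31), November (30): 30 + 31 + 30 = 91 days.
December 1–3, 2187: 3 days.
Total: 16 + 91 + 3 = 110 days.

110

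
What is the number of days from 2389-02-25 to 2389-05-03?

February 2389: 28 − 25 = 3 days remain (2389 is not a leap year, so February has 28 days).
Then March (31), April (30): 31 + 30 = 61 days.
May 1–3, 2389: 3 days.
Total: 3 + 61 + 3 = 67 days.

67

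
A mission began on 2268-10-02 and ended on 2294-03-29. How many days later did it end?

From October 2, 2268 to October 2, 2293: 25 years, of which 6 contain a Feb 29 — 19×365 + 6×366 = 9131 days.
October 2293: 31 − 2 = 29 days remain.
Then November (30), December (31), January (31), February 2294 (28): 30 + 31 + 31 + 28 = 120 days.
March 1–29, 2294: 29 days.
Residual: 178 days.
Total: 9309 days.

9309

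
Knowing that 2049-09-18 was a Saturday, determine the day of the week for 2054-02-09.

Monday

September 18, 2049 → September 18, 2050: 365 days.
September 18, 2050 → September 18, 2051: 365 days.
September 18, 2051 → September 18, 2052: 366 days (2052 is a leap year).
September 18, 2052 → September 18, 2053: 365 days.
September 2053: 30 − 18 = 12 days remain.
Then October (31), November (30), December (31), January (31): 31 + 30 + 31 + 31 = 123 days.
February 1–9, 2054: 9 days (2054 is not a leap year).
Residual: 144 days.
Total: 1605 days.
1605 mod 7 = 2, so 2 days after Saturday is Monday.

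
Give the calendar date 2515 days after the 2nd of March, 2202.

the 19th of January, 2209

Count 2515 days after March 2, 2202:
Day-of-year of March 2, 2202: 61.
Day-of-year of January 19, 2209: 19.
2202 has 365 days, so 365 − 61 = 304 days remain in 2202.
Full years: 2203: 365; 2204: 366; 2205: 365; 2206: 365; 2207: 365; 2208: 366. Sum = 2192.
Total: 304 + 2192 + 19 = 2515 days.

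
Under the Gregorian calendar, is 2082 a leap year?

No

2082 is not a leap year.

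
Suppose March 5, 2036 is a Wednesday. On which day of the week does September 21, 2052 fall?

From March 5, 2036 to March 5, 2052: 16 years, of which 4 contain a Feb 29 — 12×365 + 4×366 = 5844 days.
March 2052: 31 − 5 = 26 days remain.
Then April (30), May (31), June (30), July (31), August (31): 30 + 31 + 30 + 31 + 31 = 153 days.
September 1–21, 2052: 21 days.
Residual: 200 days.
Total: 6044 days.
6044 mod 7 = 3, so 3 days after Wednesday is Saturday.

Saturday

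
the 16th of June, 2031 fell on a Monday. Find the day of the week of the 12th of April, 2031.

Saturday

Count forward from the earlier date (April 12, 2031) to the later (June 16, 2031):
April 2031: 30 − 12 = 18 days remain.
Then May (31): 31 days.
June 1–16, 2031: 16 days.
Total: 18 + 31 + 16 = 65 days.
65 mod 7 = 2, so 2 days before Monday is Saturday.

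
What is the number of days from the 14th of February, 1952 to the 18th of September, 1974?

8252

From February 14, 1952 to February 14, 1974: 22 years, of which 6 contain a Feb 29 — 16×365 + 6×366 = 8036 days.
February 1974: 28 − 14 = 14 days remain (1974 is not a leap year, so February has 28 days).
Then March (31), April (30), May (31), June (30), July (31), August (31): 31 + 30 + 31 + 30 + 31 + 31 = 184 days.
September 1–18, 1974: 18 days.
Residual: 216 days.
Total: 8252 days.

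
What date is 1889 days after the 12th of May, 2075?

the 13th of July, 2080

Count 1889 days after May 12, 2075:
Day-of-year of May 12, 2075: 132.
Day-of-year of July 13, 2080: 195.
2075 has 365 days, so 365 − 132 = 233 days remain in 2075.
Full years: 2076: 366; 2077: 365; 2078: 365; 2079: 365. Sum = 1461.
Total: 233 + 1461 + 195 = 1889 days.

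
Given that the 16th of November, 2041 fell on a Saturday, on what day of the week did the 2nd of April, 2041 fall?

Tuesday

Count forward from the earlier date (April 2, 2041) to the later (November 16, 2041):
April 2041: 30 − 2 = 28 days remain.
Then May (31), June (30), July (31), August (31), September (30), October (31): 31 + 30 + 31 + 31 + 30 + 31 = 184 days.
November 1–16, 2041: 16 days.
Total: 28 + 184 + 16 = 228 days.
228 mod 7 = 4, so 4 days before Saturday is Tuesday.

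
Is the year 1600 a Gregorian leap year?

1600 is a leap year (divisible by 400).

Yes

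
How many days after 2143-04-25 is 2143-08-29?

126

April 2143: 30 − 25 = 5 days remain.
Then May (31), June (30), July (31): 31 + 30 + 31 = 92 days.
August 1–29, 2143: 29 days.
Total: 5 + 92 + 29 = 126 days.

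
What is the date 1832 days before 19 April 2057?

13 April 2052

Count 1832 days before April 19, 2057:
Day-of-year of April 13, 2052: 104.
Day-of-year of April 19, 2057: 109.
2052 has 366 days, so 366 − 104 = 262 days remain in 2052.
Full years: 2053: 365; 2054: 365; 2055: 365; 2056: 366. Sum = 1461.
Total: 262 + 1461 + 109 = 1832 days.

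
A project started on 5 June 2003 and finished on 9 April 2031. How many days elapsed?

From June 5, 2003 to June 5, 2030: 27 years, of which 7 contain a Feb 29 — 20×365 + 7×366 = 9862 days.
June 2030: 30 − 5 = 25 days remain.
Then 9 full months totalling 274 days.
April 1–9, 2031: 9 days.
Residual: 308 days.
Total: 10170 days.

10170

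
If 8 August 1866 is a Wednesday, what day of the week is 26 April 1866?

Thursday

Count forward from the earlier date (April 26, 1866) to the later (August 8, 1866):
April 1866: 30 − 26 = 4 days remain.
Then May (31), June (30), July (31): 31 + 30 + 31 = 92 days.
August 1–8, 1866: 8 days.
Total: 4 + 92 + 8 = 104 days.
104 mod 7 = 6, so 6 days before Wednesday is Thursday.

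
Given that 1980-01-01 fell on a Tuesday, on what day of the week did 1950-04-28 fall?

Count forward from the earlier date (April 28, 1950) to the later (January 1, 1980):
From April 28, 1950 to April 28, 1979: 29 years, of which 7 contain a Feb 29 — 22×365 + 7×366 = 10592 days.
April 1979: 30 − 28 = 2 days remain.
Then May (31), June (30), July (31), August (31), September (30), October (31), November (30), December (31): 31 + 30 + 31 + 31 + 30 + 31 + 30 + 31 = 245 days.
January 1, 1980: 1 day.
Residual: 248 days.
Total: 10840 days.
10840 mod 7 = 4, so 4 days before Tuesday is Friday.

Friday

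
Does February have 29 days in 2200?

2200 is not a leap year (divisible by 100 but not 400).

No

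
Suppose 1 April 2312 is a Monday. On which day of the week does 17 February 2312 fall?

Saturday

Count forward from the earlier date (February 17, 2312) to the later (April 1, 2312):
February 2312: 29 − 17 = 12 days remain (2312 is a leap year, so February has 29 days).
Then March (31): 31 days.
April 1, 2312: 1 day.
Total: 12 + 31 + 1 = 44 days.
44 mod 7 = 2, so 2 days before Monday is Saturday.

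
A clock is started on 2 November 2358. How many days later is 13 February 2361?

Day-of-year of November 2, 2358: 306.
Day-of-year of February 13, 2361: 44.
2358 has 365 days, so 365 − 306 = 59 days remain in 2358.
Full years: 2359: 365; 2360: 366. Sum = 731.
Total: 59 + 731 + 44 = 834 days.

834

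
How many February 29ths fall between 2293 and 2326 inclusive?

Years divisible by 4 in [2293, 2326]: 2296, 2300, 2304, 2308, 2312, 2316, 2320, 2324.
Of these, 2300 is divisible by 100 but not 400, so not leap.
Leap years: 8 − 1 = 7.

7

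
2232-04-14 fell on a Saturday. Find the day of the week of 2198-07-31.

Tuesday

Count forward from the earlier date (July 31, 2198) to the later (April 14, 2232):
From July 31, 2198 to July 31, 2231: 33 years, of which 7 contain a Feb 29 — 26×365 + 7×366 = 12052 days.
(2200 is not a leap year (divisible by 100 but not 400).)
July 2231: 31 − 31 = 0 days remain.
Then August (31), September (30), October (31), November (30), December (31), January (31), February 2232 (29), March (31): 31 + 30 + 31 + 30 + 31 + 31 + 29 + 31 = 244 days.
April 1–14, 2232: 14 days.
Residual: 258 days.
Total: 12310 days.
12310 mod 7 = 4, so 4 days before Saturday is Tuesday.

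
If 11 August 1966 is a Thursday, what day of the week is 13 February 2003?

Day-of-year of August 11, 1966: 223.
Day-of-year of February 13, 2003: 44.
1966 has 365 days, so 365 − 223 = 142 days remain in 1966.
Full years 1967–2002: 27 common + 9 leap = 27×365 + 9×366 = 13149 days.
Total: 142 + 13149 + 44 = 13335 days.
13335 is a multiple of 7, so 13 February 2003 falls on the same weekday: Thursday.

Thursday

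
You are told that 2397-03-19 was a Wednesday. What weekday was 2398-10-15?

Day-of-year of March 19, 2397: 78.
Day-of-year of October 15, 2398: 288.
2397 has 365 days, so 365 − 78 = 287 days remain in 2397.
Total: 287 + 288 = 575 days.
575 mod 7 = 1, so 1 day after Wednesday is Thursday.

Thursday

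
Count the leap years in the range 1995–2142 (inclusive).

36

Years divisible by 4: 1996, 2000, …, 2140 — 37 in all.
Of these, 2100 is divisible by 100 but not 400, so not leap.
2000 is divisible by 400, so still leap.
Leap years: 37 − 1 = 36.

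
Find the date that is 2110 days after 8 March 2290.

17 December 2295

Count 2110 days after March 8, 2290:
March 8, 2290 → March 8, 2291: 365 days.
March 8, 2291 → March 8, 2292: 366 days (2292 is a leap year).
March 8, 2292 → March 8, 2293: 365 days.
March 8, 2293 → March 8, 2294: 365 days.
March 8, 2294 → March 8, 2295: 365 days.
March 2295: 31 − 8 = 23 days remain.
Then April (30), May (31), June (30), July (31), August (31), September (30), October (31), November (30): 30 + 31 + 30 + 31 + 31 + 30 + 31 + 30 = 244 days.
December 1–17, 2295: 17 days.
Residual: 284 days.
Total: 2110 days.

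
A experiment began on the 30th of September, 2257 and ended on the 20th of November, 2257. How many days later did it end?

September 2257: 30 − 30 = 0 days remain.
Then October (31): 31 days.
November 1–20, 2257: 20 days.
Total: 0 + 31 + 20 = 51 days.

51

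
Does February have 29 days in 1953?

No

1953 is not a leap year.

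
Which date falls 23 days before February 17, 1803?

January 25, 1803

Count 23 days before February 17, 1803:
January 1803: 31 − 25 = 6 days remain.
February 1–17, 1803: 17 days (1803 is not a leap year).
Total: 6 + 17 = 23 days.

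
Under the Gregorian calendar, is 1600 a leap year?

Yes

1600 is a leap year (divisible by 400).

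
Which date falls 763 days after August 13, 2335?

September 14, 2337

Count 763 days after August 13, 2335:
Day-of-year of August 13, 2335: 225.
Day-of-year of September 14, 2337: 257.
2335 has 365 days, so 365 − 225 = 140 days remain in 2335.
Full years: 2336: 366. Sum = 366.
Total: 140 + 366 + 257 = 763 days.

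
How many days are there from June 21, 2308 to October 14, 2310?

Day-of-year of June 21, 2308: 173.
Day-of-year of October 14, 2310: 287.
2308 has 366 days, so 366 − 173 = 193 days remain in 2308.
Full years: 2309: 365. Sum = 365.
Total: 193 + 365 + 287 = 845 days.

845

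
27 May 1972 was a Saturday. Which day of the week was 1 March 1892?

Count forward from the earlier date (March 1, 1892) to the later (May 27, 1972):
From March 1, 1892 to March 1, 1972: 80 years, of which 19 contain a Feb 29 — 61×365 + 19×366 = 29219 days.
(1900 is not a leap year (divisible by 100 but not 400).)
March 1972: 31 − 1 = 30 days remain.
Then April (30): 30 days.
May 1–27, 1972: 27 days.
Residual: 87 days.
Total: 29306 days.
29306 mod 7 = 4, so 4 days before Saturday is Tuesday.

Tuesday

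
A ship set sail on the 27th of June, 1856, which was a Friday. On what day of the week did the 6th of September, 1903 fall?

Sunday

From June 27, 1856 to June 27, 1903: 47 years, of which 10 contain a Feb 29 — 37×365 + 10×366 = 17165 days.
(1900 is not a leap year (divisible by 100 but not 400).)
June 1903: 30 − 27 = 3 days remain.
Then July (31), August (31): 31 + 31 = 62 days.
September 1–6, 1903: 6 days.
Residual: 71 days.
Total: 17236 days.
17236 mod 7 = 2, so 2 days after Friday is Sunday.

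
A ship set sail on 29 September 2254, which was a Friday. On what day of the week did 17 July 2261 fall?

Wednesday

September 29, 2254 → September 29, 2255: 365 days.
September 29, 2255 → September 29, 2256: 366 days (2256 is a leap year).
September 29, 2256 → September 29, 2257: 365 days.
September 29, 2257 → September 29, 2258: 365 days.
September 29, 2258 → September 29, 2259: 365 days.
September 29, 2259 → September 29, 2260: 366 days (2260 is a leap year).
September 2260: 30 − 29 = 1 day remains.
Then 9 full months totalling 273 days.
July 1–17, 2261: 17 days.
Residual: 291 days.
Total: 2483 days.
2483 mod 7 = 5, so 5 days after Friday is Wednesday.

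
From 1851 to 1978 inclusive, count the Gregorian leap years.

31

Years divisible by 4: 1852, 1856, …, 1976 — 32 in all.
Of these, 1900 is divisible by 100 but not 400, so not leap.
Leap years: 32 − 1 = 31.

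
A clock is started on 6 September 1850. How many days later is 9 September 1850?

Within September 1850: 9 − 6 = 3 days.

3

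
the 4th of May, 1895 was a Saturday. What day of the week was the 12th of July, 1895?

Friday

May 1895: 31 − 4 = 27 days remain.
Then June (30): 30 days.
July 1–12, 1895: 12 days.
Total: 27 + 30 + 12 = 69 days.
69 mod 7 = 6, so 6 days after Saturday is Friday.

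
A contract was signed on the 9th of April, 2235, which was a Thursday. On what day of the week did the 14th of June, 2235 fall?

Sunday

April 2235: 30 − 9 = 21 days remain.
Then May (31): 31 days.
June 1–14, 2235: 14 days.
Total: 21 + 31 + 14 = 66 days.
66 mod 7 = 3, so 3 days after Thursday is Sunday.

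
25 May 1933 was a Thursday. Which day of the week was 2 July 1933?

Sunday

May 1933: 31 − 25 = 6 days remain.
Then June (30): 30 days.
July 1–2, 1933: 2 days.
Total: 6 + 30 + 2 = 38 days.
38 mod 7 = 3, so 3 days after Thursday is Sunday.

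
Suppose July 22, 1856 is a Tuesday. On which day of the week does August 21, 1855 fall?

Count forward from the earlier date (August 21, 1855) to the later (July 22, 1856):
August 1855: 31 − 21 = 10 days remain.
Then 10 full months totalling 304 days.
July 1–22, 1856: 22 days.
Residual: 336 days.
Total: 336 days.
336 is a multiple of 7, so August 21, 1855 falls on the same weekday: Tuesday.

Tuesday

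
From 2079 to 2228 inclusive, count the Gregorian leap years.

36

Years divisible by 4: 2080, 2084, …, 2228 — 38 in all.
Of these, 2100, 2200 are divisible by 100 but not 400, so not leap.
Leap years: 38 − 2 = 36.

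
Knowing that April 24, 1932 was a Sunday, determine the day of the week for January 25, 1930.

Saturday

Count forward from the earlier date (January 25, 1930) to the later (April 24, 1932):
Day-of-year of January 25, 1930: 25.
Day-of-year of April 24, 1932: 115.
1930 has 365 days, so 365 − 25 = 340 days remain in 1930.
Full years: 1931: 365. Sum = 365.
Total: 340 + 365 + 115 = 820 days.
820 mod 7 = 1, so 1 day before Sunday is Saturday.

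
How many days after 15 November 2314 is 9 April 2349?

From November 15, 2314 to November 15, 2348: 34 years, of which 9 contain a Feb 29 — 25×365 + 9×366 = 12419 days.
November 2348: 30 − 15 = 15 days remain.
Then December (31), January (31), February 2349 (28), March (31): 31 + 31 + 28 + 31 = 121 days.
April 1–9, 2349: 9 days.
Residual: 145 days.
Total: 12564 days.

12564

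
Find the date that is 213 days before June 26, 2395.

November 25, 2394

Count 213 days before June 26, 2395:
Day-of-year of November 25, 2394: 329.
Day-of-year of June 26, 2395: 177.
2394 has 365 days, so 365 − 329 = 36 days remain in 2394.
Total: 36 + 177 = 213 days.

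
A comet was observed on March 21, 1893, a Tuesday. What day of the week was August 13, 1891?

Thursday

Count forward from the earlier date (August 13, 1891) to the later (March 21, 1893):
Day-of-year of August 13, 1891: 225.
Day-of-year of March 21, 1893: 80.
1891 has 365 days, so 365 − 225 = 140 days remain in 1891.
Full years: 1892: 366. Sum = 366.
Total: 140 + 366 + 80 = 586 days.
586 mod 7 = 5, so 5 days before Tuesday is Thursday.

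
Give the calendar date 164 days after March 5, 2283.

August 16, 2283

Count 164 days after March 5, 2283:
March 2283: 31 − 5 = 26 days remain.
Then April (30), May (31), June (30), July (31): 30 + 31 + 30 + 31 = 122 days.
August 1–16, 2283: 16 days.
Total: 26 + 122 + 16 = 164 days.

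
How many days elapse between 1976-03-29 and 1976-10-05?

March 1976: 31 − 29 = 2 days remain.
Then April (30), May (31), June (30), July (31), August (31), September (30): 30 + 31 + 30 + 31 + 31 + 30 = 183 days.
October 1–5, 1976: 5 days.
Total: 2 + 183 + 5 = 190 days.

190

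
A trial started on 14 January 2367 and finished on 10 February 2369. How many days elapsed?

758

January 2367: 31 − 14 = 17 days remain.
Then 24 full months totalling 731 days.
February 1–10, 2369: 10 days (2369 is not a leap year).
Total: 17 + 731 + 10 = 758 days.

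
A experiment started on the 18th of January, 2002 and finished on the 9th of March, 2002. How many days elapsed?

50

January 2002: 31 − 18 = 13 days remain.
Then February 2002 (28): 28 days.
March 1–9, 2002: 9 days.
Total: 13 + 28 + 9 = 50 days.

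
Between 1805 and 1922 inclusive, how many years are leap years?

28

Years divisible by 4: 1808, 1812, …, 1920 — 29 in all.
Of these, 1900 is divisible by 100 but not 400, so not leap.
Leap years: 29 − 1 = 28.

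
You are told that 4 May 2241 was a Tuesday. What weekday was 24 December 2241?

Friday

May 2241: 31 − 4 = 27 days remain.
Then June (30), July (31), August (31), September (30), October (31), November (30): 30 + 31 + 31 + 30 + 31 + 30 = 183 days.
December 1–24, 2241: 24 days.
Total: 27 + 183 + 24 = 234 days.
234 mod 7 = 3, so 3 days after Tuesday is Friday.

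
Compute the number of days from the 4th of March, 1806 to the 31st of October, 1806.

241

March 1806: 31 − 4 = 27 days remain.
Then April (30), May (31), June (30), July (31), August (31), September (30): 30 + 31 + 30 + 31 + 31 + 30 = 183 days.
October 1–31, 1806: 31 days.
Total: 27 + 183 + 31 = 241 days.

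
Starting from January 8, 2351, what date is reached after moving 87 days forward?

April 5, 2351

Count 87 days after January 8, 2351:
January 2351: 31 − 8 = 23 days remain.
Then February 2351 (28), March (31): 28 + 31 = 59 days.
April 1–5, 2351: 5 days.
Total: 23 + 59 + 5 = 87 days.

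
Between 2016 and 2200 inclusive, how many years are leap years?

45

Years divisible by 4: 2016, 2020, …, 2200 — 47 in all.
Of these, 2100, 2200 are divisible by 100 but not 400, so not leap.
Leap years: 47 − 2 = 45.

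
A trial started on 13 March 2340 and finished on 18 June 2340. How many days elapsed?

March 2340: 31 − 13 = 18 days remain.
Then April (30), May (31): 30 + 31 = 61 days.
June 1–18, 2340: 18 days.
Total: 18 + 61 + 18 = 97 days.

97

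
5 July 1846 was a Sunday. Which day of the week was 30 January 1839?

Wednesday

Count forward from the earlier date (January 30, 1839) to the later (July 5, 1846):
From January 30, 1839 to January 30, 1846: 7 years, of which 2 contain a Feb 29 — 5×365 + 2×366 = 2557 days.
January 1846: 31 − 30 = 1 day remains.
Then February 1846 (28), March (31), April (30), May (31), June (30): 28 + 31 + 30 + 31 + 30 = 150 days.
July 1–5, 1846: 5 days.
Residual: 156 days.
Total: 2713 days.
2713 mod 7 = 4, so 4 days before Sunday is Wednesday.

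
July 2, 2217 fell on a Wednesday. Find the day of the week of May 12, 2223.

Monday

July 2, 2217 → July 2, 2218: 365 days.
July 2, 2218 → July 2, 2219: 365 days.
July 2, 2219 → July 2, 2220: 366 days (2220 is a leap year).
July 2, 2220 → July 2, 2221: 365 days.
July 2, 2221 → July 2, 2222: 365 days.
July 2222: 31 − 2 = 29 days remain.
Then 9 full months totalling 273 days.
May 1–12, 2223: 12 days.
Residual: 314 days.
Total: 2140 days.
2140 mod 7 = 5, so 5 days after Wednesday is Monday.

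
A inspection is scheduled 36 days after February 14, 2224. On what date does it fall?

March 21, 2224

Count 36 days after February 14, 2224:
February 2224: 29 − 14 = 15 days remain (2224 is a leap year, so February has 29 days).
March 1–21, 2224: 21 days.
Total: 15 + 21 = 36 days.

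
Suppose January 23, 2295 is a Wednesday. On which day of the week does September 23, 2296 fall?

Wednesday

January 2295: 31 − 23 = 8 days remain.
Then 19 full months totalling 578 days.
September 1–23, 2296: 23 days.
Total: 8 + 578 + 23 = 609 days.
609 is a multiple of 7, so September 23, 2296 falls on the same weekday: Wednesday.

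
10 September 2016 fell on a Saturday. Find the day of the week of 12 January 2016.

Count forward from the earlier date (January 12, 2016) to the later (September 10, 2016):
January 2016: 31 − 12 = 19 days remain.
Then February 2016 (29), March (31), April (30), May (31), June (30), July (31), August (31): 29 + 31 + 30 + 31 + 30 + 31 + 31 = 213 days.
September 1–10, 2016: 10 days.
Total: 19 + 213 + 10 = 242 days.
242 mod 7 = 4, so 4 days before Saturday is Tuesday.

Tuesday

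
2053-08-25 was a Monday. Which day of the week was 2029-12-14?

Friday

Count forward from the earlier date (December 14, 2029) to the later (August 25, 2053):
Day-of-year of December 14, 2029: 348.
Day-of-year of August 25, 2053: 237.
2029 has 365 days, so 365 − 348 = 17 days remain in 2029.
Full years 2030–2052: 17 common + 6 leap = 17×365 + 6×366 = 8401 days.
Total: 17 + 8401 + 237 = 8655 days.
8655 mod 7 = 3, so 3 days before Monday is Friday.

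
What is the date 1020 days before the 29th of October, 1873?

the 13th of January, 1871

Count 1020 days before October 29, 1873:
January 1871: 31 − 13 = 18 days remain.
Then 32 full months totalling 973 days.
October 1–29, 1873: 29 days.
Total: 18 + 973 + 29 = 1020 days.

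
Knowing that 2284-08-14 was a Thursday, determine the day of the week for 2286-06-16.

Day-of-year of August 14, 2284: 227.
Day-of-year of June 16, 2286: 167.
2284 has 366 days, so 366 − 227 = 139 days remain in 2284.
Full years: 2285: 365. Sum = 365.
Total: 139 + 365 + 167 = 671 days.
671 mod 7 = 6, so 6 days after Thursday is Wednesday.

Wednesday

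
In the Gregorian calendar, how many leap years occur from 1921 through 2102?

44

Years divisible by 4: 1924, 1928, …, 2100 — 45 in all.
Of these, 2100 is divisible by 100 but not 400, so not leap.
2000 is divisible by 400, so still leap.
Leap years: 45 − 1 = 44.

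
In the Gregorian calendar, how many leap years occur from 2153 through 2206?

12

Years divisible by 4: 2156, 2160, …, 2204 — 13 in all.
Of these, 2200 is divisible by 100 but not 400, so not leap.
Leap years: 13 − 1 = 12.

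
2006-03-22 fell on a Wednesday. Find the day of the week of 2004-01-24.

Count forward from the earlier date (January 24, 2004) to the later (March 22, 2006):
January 2004: 31 − 24 = 7 days remain.
Then 25 full months totalling 759 days.
March 1–22, 2006: 22 days.
Total: 7 + 759 + 22 = 788 days.
788 mod 7 = 4, so 4 days before Wednesday is Saturday.

Saturday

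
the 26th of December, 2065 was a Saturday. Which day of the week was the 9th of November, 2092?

Sunday

From December 26, 2065 to December 26, 2091: 26 years, of which 6 contain a Feb 29 — 20×365 + 6×366 = 9496 days.
December 2091: 31 − 26 = 5 days remain.
Then 10 full months totalling 305 days.
November 1–9, 2092: 9 days.
Residual: 319 days.
Total: 9815 days.
9815 mod 7 = 1, so 1 day after Saturday is Sunday.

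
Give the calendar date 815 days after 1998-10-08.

2000-12-31

Count 815 days after October 8, 1998:
October 8, 1998 → October 8, 1999: 365 days.
October 8, 1999 → October 8, 2000: 366 days (2000 is a leap year (divisible by 400)).
October 2000: 31 − 8 = 23 days remain.
Then November (30): 30 days.
December 1–31, 2000: 31 days.
Residual: 84 days.
Total: 815 days.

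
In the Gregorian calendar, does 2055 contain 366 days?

2055 is not a leap year.

No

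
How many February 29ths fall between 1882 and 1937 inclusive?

Years divisible by 4: 1884, 1888, …, 1936 — 14 in all.
Of these, 1900 is divisible by 100 but not 400, so not leap.
Leap years: 14 − 1 = 13.

13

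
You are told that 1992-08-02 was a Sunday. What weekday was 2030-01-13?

Sunday

From August 2, 1992 to August 2, 2029: 37 years, of which 9 contain a Feb 29 — 28×365 + 9×366 = 13514 days.
(2000 is a leap year (divisible by 400).)
August 2029: 31 − 2 = 29 days remain.
Then September (30), October (31), November (30), December (31): 30 + 31 + 30 + 31 = 122 days.
January 1–13, 2030: 13 days.
Residual: 164 days.
Total: 13678 days.
13678 is a multiple of 7, so 2030-01-13 falls on the same weekday: Sunday.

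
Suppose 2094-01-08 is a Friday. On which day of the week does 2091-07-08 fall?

Sunday

Count forward from the earlier date (July 8, 2091) to the later (January 8, 2094):
Day-of-year of July 8, 2091: 189.
Day-of-year of January 8, 2094: 8.
2091 has 365 days, so 365 − 189 = 176 days remain in 2091.
Full years: 2092: 366; 2093: 365. Sum = 731.
Total: 176 + 731 + 8 = 915 days.
915 mod 7 = 5, so 5 days before Friday is Sunday.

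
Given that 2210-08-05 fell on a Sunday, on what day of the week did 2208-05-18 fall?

Count forward from the earlier date (May 18, 2208) to the later (August 5, 2210):
Day-of-year of May 18, 2208: 139.
Day-of-year of August 5, 2210: 217.
2208 has 366 days, so 366 − 139 = 227 days remain in 2208.
Full years: 2209: 365. Sum = 365.
Total: 227 + 365 + 217 = 809 days.
809 mod 7 = 4, so 4 days before Sunday is Wednesday.

Wednesday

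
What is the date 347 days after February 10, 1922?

January 23, 1923

Count 347 days after February 10, 1922:
Day-of-year of February 10, 1922: 41.
Day-of-year of January 23, 1923: 23.
1922 has 365 days, so 365 − 41 = 324 days remain in 1922.
Total: 324 + 23 = 347 days.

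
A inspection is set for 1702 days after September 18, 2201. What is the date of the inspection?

May 17, 2206

Count 1702 days after September 18, 2201:
September 18, 2201 → September 18, 2202: 365 days.
September 18, 2202 → September 18, 2203: 365 days.
September 18, 2203 → September 18, 2204: 366 days (2204 is a leap year).
September 18, 2204 → September 18, 2205: 365 days.
September 2205: 30 − 18 = 12 days remain.
Then October (31), November (30), December (31), January (31), February 2206 (28), March (31), April (30): 31 + 30 + 31 + 31 + 28 + 31 + 30 = 212 days.
May 1–17, 2206: 17 days.
Residual: 241 days.
Total: 1702 days.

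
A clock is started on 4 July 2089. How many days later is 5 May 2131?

Day-of-year of July 4, 2089: 185.
Day-of-year of May 5, 2131: 125.
2089 has 365 days, so 365 − 185 = 180 days remain in 2089.
Full years 2090–2130: 32 common + 9 leap = 32×365 + 9×366 = 14974 days.
Total: 180 + 14974 + 125 = 15279 days.

15279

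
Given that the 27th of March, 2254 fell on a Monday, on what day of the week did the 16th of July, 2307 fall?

From March 27, 2254 to March 27, 2307: 53 years, of which 12 contain a Feb 29 — 41×365 + 12×366 = 19357 days.
(2300 is not a leap year (divisible by 100 but not 400).)
March 2307: 31 − 27 = 4 days remain.
Then April (30), May (31), June (30): 30 + 31 + 30 = 91 days.
July 1–16, 2307: 16 days.
Residual: 111 days.
Total: 19468 days.
19468 mod 7 = 1, so 1 day after Monday is Tuesday.

Tuesday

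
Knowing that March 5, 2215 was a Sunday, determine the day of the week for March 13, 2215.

Within March 2215: 13 − 5 = 8 days.
8 mod 7 = 1, so 1 day after Sunday is Monday.

Monday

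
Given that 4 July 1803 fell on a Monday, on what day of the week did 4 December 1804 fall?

July 4, 1803 → July 4, 1804: 366 days (1804 is a leap year).
July 1804: 31 − 4 = 27 days remain.
Then August (31), September (30), October (31), November (30): 31 + 30 + 31 + 30 = 122 days.
December 1–4, 1804: 4 days.
Residual: 153 days.
Total: 519 days.
519 mod 7 = 1, so 1 day after Monday is Tuesday.

Tuesday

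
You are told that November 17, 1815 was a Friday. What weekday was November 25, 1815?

Saturday

Within November 1815: 25 − 17 = 8 days.
8 mod 7 = 1, so 1 day after Friday is Saturday.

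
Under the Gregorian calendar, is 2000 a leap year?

2000 is a leap year (divisible by 400).

Yes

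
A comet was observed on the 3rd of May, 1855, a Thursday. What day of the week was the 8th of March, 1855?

Count forward from the earlier date (March 8, 1855) to the later (May 3, 1855):
March 1855: 31 − 8 = 23 days remain.
Then April (30): 30 days.
May 1–3, 1855: 3 days.
Total: 23 + 30 + 3 = 56 days.
56 is a multiple of 7, so the 8th of March, 1855 falls on the same weekday: Thursday.

Thursday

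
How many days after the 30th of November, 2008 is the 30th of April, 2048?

From November 30, 2008 to November 30, 2047: 39 years, of which 9 contain a Feb 29 — 30×365 + 9×366 = 14244 days.
November 2047: 30 − 30 = 0 days remain.
Then December (31), January (31), February 2048 (29), March (31): 31 + 31 + 29 + 31 = 122 days.
April 1–30, 2048: 30 days.
Residual: 152 days.
Total: 14396 days.

14396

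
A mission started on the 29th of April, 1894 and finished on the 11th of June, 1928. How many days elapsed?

From April 29, 1894 to April 29, 1928: 34 years, of which 8 contain a Feb 29 — 26×365 + 8×366 = 12418 days.
(1900 is not a leap year (divisible by 100 but not 400).)
April 1928: 30 − 29 = 1 day remains.
Then May (31): 31 days.
June 1–11, 1928: 11 days.
Residual: 43 days.
Total: 12461 days.

12461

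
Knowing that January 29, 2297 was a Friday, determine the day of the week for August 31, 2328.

From January 29, 2297 to January 29, 2328: 31 years, of which 6 contain a Feb 29 — 25×365 + 6×366 = 11321 days.
(2300 is not a leap year (divisible by 100 but not 400).)
January 2328: 31 − 29 = 2 days remain.
Then February 2328 (29), March (31), April (30), May (31), June (30), July (31): 29 + 31 + 30 + 31 + 30 + 31 = 182 days.
August 1–31, 2328: 31 days.
Residual: 215 days.
Total: 11536 days.
11536 is a multiple of 7, so August 31, 2328 falls on the same weekday: Friday.

Friday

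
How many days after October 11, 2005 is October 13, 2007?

732

October 2005: 31 − 11 = 20 days remain.
Then 23 full months totalling 699 days.
October 1–13, 2007: 13 days.
Total: 20 + 699 + 13 = 732 days.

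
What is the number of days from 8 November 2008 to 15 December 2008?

37

November 2008: 30 − 8 = 22 days remain.
December 1–15, 2008: 15 days.
Total: 22 + 15 = 37 days.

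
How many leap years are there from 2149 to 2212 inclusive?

Years divisible by 4: 2152, 2156, …, 2212 — 16 in all.
Of these, 2200 is divisible by 100 but not 400, so not leap.
Leap years: 16 − 1 = 15.

15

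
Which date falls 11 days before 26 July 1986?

15 July 1986

Count 11 days before July 26, 1986:
Within July 1986: 26 − 15 = 11 days.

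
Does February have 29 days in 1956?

1956 is a leap year.

Yes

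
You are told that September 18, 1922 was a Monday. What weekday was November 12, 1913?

Wednesday

Count forward from the earlier date (November 12, 1913) to the later (September 18, 1922):
From November 12, 1913 to November 12, 1921: 8 years, of which 2 contain a Feb 29 — 6×365 + 2×366 = 2922 days.
November 1921: 30 − 12 = 18 days remain.
Then 9 full months totalling 274 days.
September 1–18, 1922: 18 days.
Residual: 310 days.
Total: 3232 days.
3232 mod 7 = 5, so 5 days before Monday is Wednesday.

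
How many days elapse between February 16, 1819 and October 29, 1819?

255

February 1819: 28 − 16 = 12 days remain (1819 is not a leap year, so February has 28 days).
Then March (31), April (30), May (31), June (30), July (31), August (31), September (30): 31 + 30 + 31 + 30 + 31 + 31 + 30 = 214 days.
October 1–29, 1819: 29 days.
Total: 12 + 214 + 29 = 255 days.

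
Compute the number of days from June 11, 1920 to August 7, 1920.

57

June 1920: 30 − 11 = 19 days remain.
Then July (31): 31 days.
August 1–7, 1920: 7 days.
Total: 19 + 31 + 7 = 57 days.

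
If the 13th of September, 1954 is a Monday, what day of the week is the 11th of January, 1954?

Monday

Count forward from the earlier date (January 11, 1954) to the later (September 13, 1954):
January 1954: 31 − 11 = 20 days remain.
Then February 1954 (28), March (31), April (30), May (31), June (30), July (31), August (31): 28 + 31 + 30 + 31 + 30 + 31 + 31 = 212 days.
September 1–13, 1954: 13 days.
Total: 20 + 212 + 13 = 245 days.
245 is a multiple of 7, so the 11th of January, 1954 falls on the same weekday: Monday.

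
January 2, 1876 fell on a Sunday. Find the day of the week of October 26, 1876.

January 1876: 31 − 2 = 29 days remain.
Then February 1876 (29), March (31), April (30), May (31), June (30), July (31), August (31), September (30): 29 + 31 + 30 + 31 + 30 + 31 + 31 + 30 = 243 days.
October 1–26, 1876: 26 days.
Total: 29 + 243 + 26 = 298 days.
298 mod 7 = 4, so 4 days after Sunday is Thursday.

Thursday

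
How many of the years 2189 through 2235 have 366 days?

10

Years divisible by 4 in [2189, 2235]: 2192, 2196, 2200, 2204, 2208, 2212, 2216, 2220, 2224, 2228, 2232.
Of these, 2200 is divisible by 100 but not 400, so not leap.
Leap years: 11 − 1 = 10.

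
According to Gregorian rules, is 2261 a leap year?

No

2261 is not a leap year.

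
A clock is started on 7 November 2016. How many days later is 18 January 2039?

Day-of-year of November 7, 2016: 312.
Day-of-year of January 18, 2039: 18.
2016 has 366 days, so 366 − 312 = 54 days remain in 2016.
Full years 2017–2038: 17 common + 5 leap = 17×365 + 5×366 = 8035 days.
Total: 54 + 8035 + 18 = 8107 days.

8107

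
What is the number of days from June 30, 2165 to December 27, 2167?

Day-of-year of June 30, 2165: 181.
Day-of-year of December 27, 2167: 361.
2165 has 365 days, so 365 − 181 = 184 days remain in 2165.
Full years: 2166: 365. Sum = 365.
Total: 184 + 365 + 361 = 910 days.

910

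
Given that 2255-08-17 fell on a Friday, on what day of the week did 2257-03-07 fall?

August 2255: 31 − 17 = 14 days remain.
Then 18 full months totalling 547 days.
March 1–7, 2257: 7 days.
Total: 14 + 547 + 7 = 568 days.
568 mod 7 = 1, so 1 day after Friday is Saturday.

Saturday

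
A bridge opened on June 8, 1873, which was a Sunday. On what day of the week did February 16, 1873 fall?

Count forward from the earlier date (February 16, 1873) to the later (June 8, 1873):
February 1873: 28 − 16 = 12 days remain (1873 is not a leap year, so February has 28 days).
Then March (31), April (30), May (31): 31 + 30 + 31 = 92 days.
June 1–8, 1873: 8 days.
Total: 12 + 92 + 8 = 112 days.
112 is a multiple of 7, so February 16, 1873 falls on the same weekday: Sunday.

Sunday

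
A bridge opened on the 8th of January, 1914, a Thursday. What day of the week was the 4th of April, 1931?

Saturday

Day-of-year of January 8, 1914: 8.
Day-of-year of April 4, 1931: 94.
1914 has 365 days, so 365 − 8 = 357 days remain in 1914.
Full years 1915–1930: 12 common + 4 leap = 12×365 + 4×366 = 5844 days.
Total: 357 + 5844 + 94 = 6295 days.
6295 mod 7 = 2, so 2 days after Thursday is Saturday.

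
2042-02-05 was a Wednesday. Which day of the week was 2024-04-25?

Thursday

Count forward from the earlier date (April 25, 2024) to the later (February 5, 2042):
Day-of-year of April 25, 2024: 116.
Day-of-year of February 5, 2042: 36.
2024 has 366 days, so 366 − 116 = 250 days remain in 2024.
Full years 2025–2041: 13 common + 4 leap = 13×365 + 4×366 = 6209 days.
Total: 250 + 6209 + 36 = 6495 days.
6495 mod 7 = 6, so 6 days before Wednesday is Thursday.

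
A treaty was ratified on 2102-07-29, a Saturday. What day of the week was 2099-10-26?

Count forward from the earlier date (October 26, 2099) to the later (July 29, 2102):
October 26, 2099 → October 26, 2100: 365 days (2100 is not a leap year (divisible by 100 but not 400)).
October 26, 2100 → October 26, 2101: 365 days.
October 2101: 31 − 26 = 5 days remain.
Then November (30), December (31), January (31), February 2102 (28), March (31), April (30), May (31), June (30): 30 + 31 + 31 + 28 + 31 + 30 + 31 + 30 = 242 days.
July 1–29, 2102: 29 days.
Residual: 276 days.
Total: 1006 days.
1006 mod 7 = 5, so 5 days before Saturday is Monday.

Monday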